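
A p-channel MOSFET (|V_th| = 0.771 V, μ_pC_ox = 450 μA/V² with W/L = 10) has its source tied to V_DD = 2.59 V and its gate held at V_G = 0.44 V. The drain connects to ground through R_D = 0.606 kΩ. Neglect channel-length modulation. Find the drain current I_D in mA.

I_D = 3.16 mA

V_SG = V_DD − V_G = 2.59 − 0.44 = 2.15 V, so V_ov = 2.15 − 0.771 = 1.38 V.
k_p = μ_pC_ox · (W/L) = 4.5 mA/V².
Assume saturation: I_D = ½ k_p V_ov² = 0.5 × 4.5 × 1.38² = 4.28 mA, giving V_SD = V_DD − I_D R_D = 2.59 − 4.28 × 0.606 = -0.00289 V.
But -0.00289 V < V_ov = 1.38 V, so the device is actually in triode.
In triode I_D = k_p[V_ov V_SD − ½ V_SD²] and I_D = (V_DD − V_SD)/R_D. Equating: 1.36 V_SD² − 4.761 V_SD + 2.59 = 0, giving V_SD = 0.674 V (the root below V_ov).
I_D = (2.59 − 0.674) / 0.606 = 3.16 mA.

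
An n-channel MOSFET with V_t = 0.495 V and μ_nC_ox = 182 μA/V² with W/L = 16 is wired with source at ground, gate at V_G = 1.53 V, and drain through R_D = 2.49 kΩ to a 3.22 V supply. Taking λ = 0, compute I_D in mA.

V_GS = V_G = 1.53 V, so V_ov = 1.53 − 0.495 = 1.04 V.
k_n = μ_nC_ox · (W/L) = 2.912 mA/V².
Assume saturation: I_D = ½ k_n V_ov² = 0.5 × 2.912 × 1.04² = 1.56 mA, giving V_DS = V_DD − I_D R_D = 3.22 − 1.56 × 2.49 = -0.664 V.
But -0.664 V < V_ov = 1.04 V, so the device is actually in triode.
In triode I_D = k_n[V_ov V_DS − ½ V_DS²] and I_D = (V_DD − V_DS)/R_D. Equating: 3.63 V_DS² − 8.505 V_DS + 3.22 = 0, giving V_DS = 0.475 V (the root below V_ov).
I_D = (3.22 − 0.475) / 2.49 = 1.1 mA.

I_D = 1.10 mA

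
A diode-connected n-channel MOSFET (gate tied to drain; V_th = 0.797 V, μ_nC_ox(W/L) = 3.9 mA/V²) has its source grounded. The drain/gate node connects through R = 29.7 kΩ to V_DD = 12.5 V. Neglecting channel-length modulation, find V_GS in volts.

V_GS = 1.24 V

With gate tied to drain, V_GS = V_DS ≥ V_GS − V_th, so the device is in saturation.
KCL at the drain: ½ k_n (V_GS − V_th)² = (V_DD − V_GS)/R.
Let x = V_GS − 0.797. Then 57.9 x² + x − 11.7 = 0, giving x = 0.441 V (positive root), so V_GS = 1.24 V.
I_D = (V_DD − V_GS)/R = (12.5 − 1.24) / 29.7 = 0.379 mA.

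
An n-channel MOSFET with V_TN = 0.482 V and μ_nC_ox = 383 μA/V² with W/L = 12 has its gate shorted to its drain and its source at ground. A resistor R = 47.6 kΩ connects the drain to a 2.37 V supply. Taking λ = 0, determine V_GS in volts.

V_GS = 0.609 V

With gate tied to drain, V_GS = V_DS ≥ V_GS − V_TN, so the device is in saturation.
k_n = μ_nC_ox · (W/L) = 4.596 mA/V².
KCL at the drain: ½ k_n (V_GS − V_TN)² = (V_DD − V_GS)/R.
Let x = V_GS − 0.482. Then 109 x² + x − 1.888 = 0, giving x = 0.127 V (positive root), so V_GS = 0.609 V.
I_D = (V_DD − V_GS)/R = (2.37 − 0.609) / 47.6 = 0.037 mA.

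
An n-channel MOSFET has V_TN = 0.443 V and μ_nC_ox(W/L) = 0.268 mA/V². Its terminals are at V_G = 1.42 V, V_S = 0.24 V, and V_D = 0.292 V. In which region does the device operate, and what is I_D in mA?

V_GS = V_G − V_S = 1.42 − 0.24 = 1.18 V; V_DS = V_D − V_S = 0.292 − 0.24 = 0.052 V.
V_ov = V_GS − V_TN = 1.18 − 0.443 = 0.737 V.
Since V_DS = 0.052 V < V_ov = 0.737 V, the device is in the triode region.
I_D = k_n [V_ov · V_DS − ½ V_DS²] = 0.268 × [0.737 × 0.052 − 0.5 × 0.052²] = 0.00991 mA.

Triode; I_D = 0.00991 mA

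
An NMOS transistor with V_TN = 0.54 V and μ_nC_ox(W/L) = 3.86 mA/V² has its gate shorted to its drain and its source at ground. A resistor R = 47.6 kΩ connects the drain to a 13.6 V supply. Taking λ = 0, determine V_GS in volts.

With gate tied to drain, V_GS = V_DS ≥ V_GS − V_TN, so the device is in saturation.
KCL at the drain: ½ k_n (V_GS − V_TN)² = (V_DD − V_GS)/R.
Let x = V_GS − 0.54. Then 91.9 x² + x − 13.06 = 0, giving x = 0.372 V (positive root), so V_GS = 0.912 V.
I_D = (V_DD − V_GS)/R = (13.6 − 0.912) / 47.6 = 0.267 mA.

V_GS = 0.912 V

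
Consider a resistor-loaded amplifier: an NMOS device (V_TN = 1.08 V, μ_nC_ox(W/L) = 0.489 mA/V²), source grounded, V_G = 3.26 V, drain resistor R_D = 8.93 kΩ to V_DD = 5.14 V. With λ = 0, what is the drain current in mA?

V_GS = V_G = 3.26 V, so V_ov = 3.26 − 1.08 = 2.18 V.
Assume saturation: I_D = ½ k_n V_ov² = 0.5 × 0.489 × 2.18² = 1.16 mA, giving V_DS = V_DD − I_D R_D = 5.14 − 1.16 × 8.93 = -5.24 V.
But -5.24 V < V_ov = 2.18 V, so the device is actually in triode.
In triode I_D = k_n[V_ov V_DS − ½ V_DS²] and I_D = (V_DD − V_DS)/R_D. Equating: 2.18 V_DS² − 10.52 V_DS + 5.14 = 0, giving V_DS = 0.552 V (the root below V_ov).
I_D = (5.14 − 0.552) / 8.93 = 0.514 mA.

I_D = 0.514 mA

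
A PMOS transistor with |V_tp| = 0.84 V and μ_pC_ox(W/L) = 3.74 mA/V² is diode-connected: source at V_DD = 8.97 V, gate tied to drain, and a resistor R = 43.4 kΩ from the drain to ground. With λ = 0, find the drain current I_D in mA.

I_D = 0.180 mA

With gate tied to drain, V_SG = V_SD ≥ V_SG − |V_tp|, so the device is in saturation.
KCL at the drain: ½ k_p (V_SG − |V_tp|)² = (V_DD − V_SG)/R.
Let x = V_SG − 0.84. Then 81.2 x² + x − 8.13 = 0, giving x = 0.31 V (positive root), so V_SG = 1.15 V.
I_D = (V_DD − V_SG)/R = (8.97 − 1.15) / 43.4 = 0.18 mA.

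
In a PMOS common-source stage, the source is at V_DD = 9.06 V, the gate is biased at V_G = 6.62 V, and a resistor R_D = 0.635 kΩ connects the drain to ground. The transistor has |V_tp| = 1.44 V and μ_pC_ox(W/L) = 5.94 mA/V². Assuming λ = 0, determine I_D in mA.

I_D = 2.97 mA

V_SG = V_DD − V_G = 9.06 − 6.62 = 2.44 V, so V_ov = 2.44 − 1.44 = 1 V.
Assume saturation: I_D = ½ k_p V_ov² = 0.5 × 5.94 × 1² = 2.97 mA, giving V_SD = V_DD − I_D R_D = 9.06 − 2.97 × 0.635 = 7.17 V.
V_SD = 7.17 V ≥ V_ov = 1 V, confirming saturation.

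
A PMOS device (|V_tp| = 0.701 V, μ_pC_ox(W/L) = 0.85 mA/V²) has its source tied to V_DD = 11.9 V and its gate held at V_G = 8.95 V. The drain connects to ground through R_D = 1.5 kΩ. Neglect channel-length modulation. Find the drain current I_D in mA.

I_D = 2.15 mA

V_SG = V_DD − V_G = 11.9 − 8.95 = 2.95 V, so V_ov = 2.95 − 0.701 = 2.25 V.
Assume saturation: I_D = ½ k_p V_ov² = 0.5 × 0.85 × 2.25² = 2.15 mA, giving V_SD = V_DD − I_D R_D = 11.9 − 2.15 × 1.5 = 8.68 V.
V_SD = 8.68 V ≥ V_ov = 2.25 V, confirming saturation.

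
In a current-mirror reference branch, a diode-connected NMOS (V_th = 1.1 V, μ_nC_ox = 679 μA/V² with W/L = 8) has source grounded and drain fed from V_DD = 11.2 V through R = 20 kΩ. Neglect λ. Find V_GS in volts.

V_GS = 1.52 V

With gate tied to drain, V_GS = V_DS ≥ V_GS − V_th, so the device is in saturation.
k_n = μ_nC_ox · (W/L) = 5.432 mA/V².
KCL at the drain: ½ k_n (V_GS − V_th)² = (V_DD − V_GS)/R.
Let x = V_GS − 1.1. Then 54.3 x² + x − 10.1 = 0, giving x = 0.422 V (positive root), so V_GS = 1.52 V.
I_D = (V_DD − V_GS)/R = (11.2 − 1.52) / 20 = 0.484 mA.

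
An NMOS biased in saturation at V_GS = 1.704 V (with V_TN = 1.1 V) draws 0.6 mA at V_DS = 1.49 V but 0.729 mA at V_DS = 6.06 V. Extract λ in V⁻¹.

λ = 0.0506 V⁻¹

With V_GS fixed, I_D ∝ (1 + λ V_DS) in saturation, so I_D2/I_D1 = (1 + λ V_DS2)/(1 + λ V_DS1).
0.729/0.6 = 1.215 = (1 + 6.06 λ)/(1 + 1.49 λ).
Solving: λ (I_D1 V_DS2 − I_D2 V_DS1) = I_D2 − I_D1, so λ = (0.729 − 0.6) / (0.6 × 6.06 − 0.729 × 1.49) = 0.129 / 2.55 = 0.0506 V⁻¹.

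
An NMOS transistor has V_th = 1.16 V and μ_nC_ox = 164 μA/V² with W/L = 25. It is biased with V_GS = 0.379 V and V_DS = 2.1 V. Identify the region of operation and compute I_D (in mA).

V_GS = 0.379 V < V_th = 1.16 V, so the transistor is in cutoff.

Cutoff; I_D = 0 mA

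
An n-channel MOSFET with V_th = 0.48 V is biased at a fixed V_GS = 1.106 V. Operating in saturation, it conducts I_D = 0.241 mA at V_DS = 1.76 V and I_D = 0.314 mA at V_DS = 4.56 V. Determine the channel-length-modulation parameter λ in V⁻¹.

λ = 0.134 V⁻¹

With V_GS fixed, I_D ∝ (1 + λ V_DS) in saturation, so I_D2/I_D1 = (1 + λ V_DS2)/(1 + λ V_DS1).
0.314/0.241 = 1.303 = (1 + 4.56 λ)/(1 + 1.76 λ).
Solving: λ (I_D1 V_DS2 − I_D2 V_DS1) = I_D2 − I_D1, so λ = (0.314 − 0.241) / (0.241 × 4.56 − 0.314 × 1.76) = 0.073 / 0.546 = 0.134 V⁻¹.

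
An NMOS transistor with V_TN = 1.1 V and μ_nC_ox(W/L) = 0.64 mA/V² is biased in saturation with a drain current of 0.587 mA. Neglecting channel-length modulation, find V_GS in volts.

V_GS = 2.45 V

In saturation I_D = ½ k_n (V_GS − V_TN)², so V_GS − V_TN = √(2 I_D / k_n) = √(2 × 0.587 / 0.64) = 1.35 V.
V_GS = 1.1 + 1.35 = 2.45 V.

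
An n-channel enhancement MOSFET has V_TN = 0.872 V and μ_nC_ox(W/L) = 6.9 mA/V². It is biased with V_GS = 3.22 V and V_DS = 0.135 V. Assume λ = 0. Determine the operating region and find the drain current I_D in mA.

V_ov = V_GS − V_TN = 3.22 − 0.872 = 2.35 V.
Since V_DS = 0.135 V < V_ov = 2.35 V, the device is in the triode region.
I_D = k_n [V_ov · V_DS − ½ V_DS²] = 6.9 × [2.35 × 0.135 − 0.5 × 0.135²] = 2.12 mA.

Triode; I_D = 2.12 mA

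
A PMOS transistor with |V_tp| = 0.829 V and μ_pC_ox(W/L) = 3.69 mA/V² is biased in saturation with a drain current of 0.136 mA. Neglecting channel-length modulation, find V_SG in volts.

V_SG = 1.10 V

In saturation I_D = ½ k_p (V_SG − |V_tp|)², so V_SG − |V_tp| = √(2 I_D / k_p) = √(2 × 0.136 / 3.69) = 0.272 V.
V_SG = 0.829 + 0.272 = 1.1 V.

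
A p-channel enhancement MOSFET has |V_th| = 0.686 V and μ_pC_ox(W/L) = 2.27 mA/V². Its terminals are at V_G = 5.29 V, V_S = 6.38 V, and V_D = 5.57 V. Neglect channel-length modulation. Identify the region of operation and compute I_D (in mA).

V_SG = V_S − V_G = 6.38 − 5.29 = 1.09 V; V_SD = V_S − V_D = 6.38 − 5.57 = 0.81 V.
V_ov = V_SG − |V_th| = 1.09 − 0.686 = 0.404 V.
Since V_SD = 0.81 V ≥ V_ov = 0.404 V, the device is in saturation.
I_D = ½ k_p V_ov² = 0.5 × 2.27 × 0.404² = 0.185 mA.

Saturation; I_D = 0.185 mA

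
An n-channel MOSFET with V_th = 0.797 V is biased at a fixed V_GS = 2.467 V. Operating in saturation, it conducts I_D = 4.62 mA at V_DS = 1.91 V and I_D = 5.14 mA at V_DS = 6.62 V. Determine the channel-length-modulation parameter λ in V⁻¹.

With V_GS fixed, I_D ∝ (1 + λ V_DS) in saturation, so I_D2/I_D1 = (1 + λ V_DS2)/(1 + λ V_DS1).
5.14/4.62 = 1.113 = (1 + 6.62 λ)/(1 + 1.91 λ).
Solving: λ (I_D1 V_DS2 − I_D2 V_DS1) = I_D2 − I_D1, so λ = (5.14 − 4.62) / (4.62 × 6.62 − 5.14 × 1.91) = 0.52 / 20.8 = 0.025 V⁻¹.

λ = 0.0250 V⁻¹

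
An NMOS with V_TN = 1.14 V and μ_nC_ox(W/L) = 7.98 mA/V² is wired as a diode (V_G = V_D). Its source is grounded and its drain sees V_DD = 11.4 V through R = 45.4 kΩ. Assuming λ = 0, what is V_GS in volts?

With gate tied to drain, V_GS = V_DS ≥ V_GS − V_TN, so the device is in saturation.
KCL at the drain: ½ k_n (V_GS − V_TN)² = (V_DD − V_GS)/R.
Let x = V_GS − 1.14. Then 181 x² + x − 10.26 = 0, giving x = 0.235 V (positive root), so V_GS = 1.38 V.
I_D = (V_DD − V_GS)/R = (11.4 − 1.38) / 45.4 = 0.221 mA.

V_GS = 1.38 V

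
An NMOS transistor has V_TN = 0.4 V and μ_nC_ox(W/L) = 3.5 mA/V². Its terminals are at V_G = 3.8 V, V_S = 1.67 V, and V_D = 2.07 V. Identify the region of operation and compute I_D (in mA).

V_GS = V_G − V_S = 3.8 − 1.67 = 2.13 V; V_DS = V_D − V_S = 2.07 − 1.67 = 0.4 V.
V_ov = V_GS − V_TN = 2.13 − 0.4 = 1.73 V.
Since V_DS = 0.4 V < V_ov = 1.73 V, the device is in the triode region.
I_D = k_n [V_ov · V_DS − ½ V_DS²] = 3.5 × [1.73 × 0.4 − 0.5 × 0.4²] = 2.14 mA.

Triode; I_D = 2.14 mA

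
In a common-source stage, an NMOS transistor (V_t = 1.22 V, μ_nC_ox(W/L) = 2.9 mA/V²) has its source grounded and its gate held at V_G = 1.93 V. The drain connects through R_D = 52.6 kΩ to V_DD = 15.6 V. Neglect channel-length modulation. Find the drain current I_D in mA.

V_GS = V_G = 1.93 V, so V_ov = 1.93 − 1.22 = 0.71 V.
Assume saturation: I_D = ½ k_n V_ov² = 0.5 × 2.9 × 0.71² = 0.731 mA, giving V_DS = V_DD − I_D R_D = 15.6 − 0.731 × 52.6 = -22.8 V.
But -22.8 V < V_ov = 0.71 V, so the device is actually in triode.
In triode I_D = k_n[V_ov V_DS − ½ V_DS²] and I_D = (V_DD − V_DS)/R_D. Equating: 76.3 V_DS² − 109.3 V_DS + 15.6 = 0, giving V_DS = 0.161 V (the root below V_ov).
I_D = (15.6 − 0.161) / 52.6 = 0.294 mA.

I_D = 0.294 mA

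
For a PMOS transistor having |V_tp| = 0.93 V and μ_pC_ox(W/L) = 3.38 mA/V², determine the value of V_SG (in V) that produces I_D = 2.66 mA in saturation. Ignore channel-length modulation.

V_SG = 2.18 V

In saturation I_D = ½ k_p (V_SG − |V_tp|)², so V_SG − |V_tp| = √(2 I_D / k_p) = √(2 × 2.66 / 3.38) = 1.25 V.
V_SG = 0.93 + 1.25 = 2.18 V.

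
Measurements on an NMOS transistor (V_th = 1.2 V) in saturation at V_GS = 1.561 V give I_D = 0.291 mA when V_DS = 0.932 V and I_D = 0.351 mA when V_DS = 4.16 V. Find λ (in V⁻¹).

With V_GS fixed, I_D ∝ (1 + λ V_DS) in saturation, so I_D2/I_D1 = (1 + λ V_DS2)/(1 + λ V_DS1).
0.351/0.291 = 1.206 = (1 + 4.16 λ)/(1 + 0.932 λ).
Solving: λ (I_D1 V_DS2 − I_D2 V_DS1) = I_D2 − I_D1, so λ = (0.351 − 0.291) / (0.291 × 4.16 − 0.351 × 0.932) = 0.06 / 0.883 = 0.0679 V⁻¹.

λ = 0.0679 V⁻¹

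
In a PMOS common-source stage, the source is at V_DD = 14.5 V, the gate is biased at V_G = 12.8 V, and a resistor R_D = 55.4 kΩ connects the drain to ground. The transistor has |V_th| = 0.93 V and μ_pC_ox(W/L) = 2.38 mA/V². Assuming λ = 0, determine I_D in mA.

V_SG = V_DD − V_G = 14.5 − 12.8 = 1.7 V, so V_ov = 1.7 − 0.93 = 0.77 V.
Assume saturation: I_D = ½ k_p V_ov² = 0.5 × 2.38 × 0.77² = 0.706 mA, giving V_SD = V_DD − I_D R_D = 14.5 − 0.706 × 55.4 = -24.6 V.
But -24.6 V < V_ov = 0.77 V, so the device is actually in triode.
In triode I_D = k_p[V_ov V_SD − ½ V_SD²] and I_D = (V_DD − V_SD)/R_D. Equating: 65.9 V_SD² − 102.5 V_SD + 14.5 = 0, giving V_SD = 0.157 V (the root below V_ov).
I_D = (14.5 − 0.157) / 55.4 = 0.259 mA.

I_D = 0.259 mA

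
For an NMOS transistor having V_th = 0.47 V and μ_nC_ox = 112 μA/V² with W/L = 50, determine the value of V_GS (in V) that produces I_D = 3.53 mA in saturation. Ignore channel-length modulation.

k_n = μ_nC_ox · (W/L) = 5.6 mA/V².
In saturation I_D = ½ k_n (V_GS − V_th)², so V_GS − V_th = √(2 I_D / k_n) = √(2 × 3.53 / 5.6) = 1.12 V.
V_GS = 0.47 + 1.12 = 1.59 V.

V_GS = 1.59 V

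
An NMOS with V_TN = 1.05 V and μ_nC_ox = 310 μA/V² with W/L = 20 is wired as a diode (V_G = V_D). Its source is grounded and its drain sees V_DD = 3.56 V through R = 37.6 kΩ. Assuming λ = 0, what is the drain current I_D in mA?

I_D = 0.0630 mA

With gate tied to drain, V_GS = V_DS ≥ V_GS − V_TN, so the device is in saturation.
k_n = μ_nC_ox · (W/L) = 6.2 mA/V².
KCL at the drain: ½ k_n (V_GS − V_TN)² = (V_DD − V_GS)/R.
Let x = V_GS − 1.05. Then 117 x² + x − 2.51 = 0, giving x = 0.143 V (positive root), so V_GS = 1.19 V.
I_D = (V_DD − V_GS)/R = (3.56 − 1.19) / 37.6 = 0.063 mA.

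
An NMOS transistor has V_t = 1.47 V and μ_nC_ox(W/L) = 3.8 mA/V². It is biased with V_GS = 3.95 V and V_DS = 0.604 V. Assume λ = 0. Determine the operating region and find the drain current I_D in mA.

V_ov = V_GS − V_t = 3.95 − 1.47 = 2.48 V.
Since V_DS = 0.604 V < V_ov = 2.48 V, the device is in the triode region.
I_D = k_n [V_ov · V_DS − ½ V_DS²] = 3.8 × [2.48 × 0.604 − 0.5 × 0.604²] = 5 mA.

Triode; I_D = 5.00 mA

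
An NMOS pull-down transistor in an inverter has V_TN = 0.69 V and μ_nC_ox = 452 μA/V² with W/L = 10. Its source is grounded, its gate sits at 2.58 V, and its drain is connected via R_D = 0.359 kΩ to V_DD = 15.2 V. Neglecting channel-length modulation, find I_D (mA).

V_GS = V_G = 2.58 V, so V_ov = 2.58 − 0.69 = 1.89 V.
k_n = μ_nC_ox · (W/L) = 4.52 mA/V².
Assume saturation: I_D = ½ k_n V_ov² = 0.5 × 4.52 × 1.89² = 8.07 mA, giving V_DS = V_DD − I_D R_D = 15.2 − 8.07 × 0.359 = 12.3 V.
V_DS = 12.3 V ≥ V_ov = 1.89 V, confirming saturation.

I_D = 8.07 mA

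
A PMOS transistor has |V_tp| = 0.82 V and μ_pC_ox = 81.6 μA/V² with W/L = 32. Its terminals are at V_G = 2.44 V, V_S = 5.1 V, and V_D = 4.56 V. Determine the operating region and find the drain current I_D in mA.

V_SG = V_S − V_G = 5.1 − 2.44 = 2.66 V; V_SD = V_S − V_D = 5.1 − 4.56 = 0.54 V.
k_p = μ_pC_ox · (W/L) = 2.611 mA/V².
V_ov = V_SG − |V_tp| = 2.66 − 0.82 = 1.84 V.
Since V_SD = 0.54 V < V_ov = 1.84 V, the device is in the triode region.
I_D = k_p [V_ov · V_SD − ½ V_SD²] = 2.611 × [1.84 × 0.54 − 0.5 × 0.54²] = 2.21 mA.

Triode; I_D = 2.21 mA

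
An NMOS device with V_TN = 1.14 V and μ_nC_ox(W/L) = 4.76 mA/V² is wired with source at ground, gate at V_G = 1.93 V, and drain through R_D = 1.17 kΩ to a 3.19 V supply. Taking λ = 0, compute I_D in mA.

I_D = 1.49 mA

V_GS = V_G = 1.93 V, so V_ov = 1.93 − 1.14 = 0.79 V.
Assume saturation: I_D = ½ k_n V_ov² = 0.5 × 4.76 × 0.79² = 1.49 mA, giving V_DS = V_DD − I_D R_D = 3.19 − 1.49 × 1.17 = 1.45 V.
V_DS = 1.45 V ≥ V_ov = 0.79 V, confirming saturation.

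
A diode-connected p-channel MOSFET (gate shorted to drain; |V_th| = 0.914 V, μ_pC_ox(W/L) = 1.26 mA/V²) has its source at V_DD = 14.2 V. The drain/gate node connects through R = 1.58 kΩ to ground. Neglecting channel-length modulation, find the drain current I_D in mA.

I_D = 6.39 mA

With gate tied to drain, V_SG = V_SD ≥ V_SG − |V_th|, so the device is in saturation.
KCL at the drain: ½ k_p (V_SG − |V_th|)² = (V_DD − V_SG)/R.
Let x = V_SG − 0.914. Then 0.995 x² + x − 13.29 = 0, giving x = 3.19 V (positive root), so V_SG = 4.1 V.
I_D = (V_DD − V_SG)/R = (14.2 − 4.1) / 1.58 = 6.39 mA.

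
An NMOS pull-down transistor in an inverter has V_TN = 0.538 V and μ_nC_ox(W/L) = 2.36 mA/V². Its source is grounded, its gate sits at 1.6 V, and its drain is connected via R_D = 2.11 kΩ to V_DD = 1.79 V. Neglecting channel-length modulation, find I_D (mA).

I_D = 0.693 mA

V_GS = V_G = 1.6 V, so V_ov = 1.6 − 0.538 = 1.06 V.
Assume saturation: I_D = ½ k_n V_ov² = 0.5 × 2.36 × 1.06² = 1.33 mA, giving V_DS = V_DD − I_D R_D = 1.79 − 1.33 × 2.11 = -1.02 V.
But -1.02 V < V_ov = 1.06 V, so the device is actually in triode.
In triode I_D = k_n[V_ov V_DS − ½ V_DS²] and I_D = (V_DD − V_DS)/R_D. Equating: 2.49 V_DS² − 6.288 V_DS + 1.79 = 0, giving V_DS = 0.327 V (the root below V_ov).
I_D = (1.79 − 0.327) / 2.11 = 0.693 mA.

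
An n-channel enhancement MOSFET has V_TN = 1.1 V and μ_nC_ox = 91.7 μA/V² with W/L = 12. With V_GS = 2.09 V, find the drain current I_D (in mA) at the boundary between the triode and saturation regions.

I_D = 0.539 mA

At the boundary V_DS = V_ov = V_GS − V_TN = 2.09 − 1.1 = 0.99 V.
k_n = μ_nC_ox · (W/L) = 1.1 mA/V².
I_D = ½ k_n V_ov² = 0.5 × 1.1 × 0.99² = 0.539 mA.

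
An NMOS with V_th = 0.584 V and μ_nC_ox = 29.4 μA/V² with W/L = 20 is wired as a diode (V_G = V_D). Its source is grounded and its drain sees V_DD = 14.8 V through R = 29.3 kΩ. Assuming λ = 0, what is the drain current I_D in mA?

I_D = 0.443 mA

With gate tied to drain, V_GS = V_DS ≥ V_GS − V_th, so the device is in saturation.
k_n = μ_nC_ox · (W/L) = 0.588 mA/V².
KCL at the drain: ½ k_n (V_GS − V_th)² = (V_DD − V_GS)/R.
Let x = V_GS − 0.584. Then 8.61 x² + x − 14.22 = 0, giving x = 1.23 V (positive root), so V_GS = 1.81 V.
I_D = (V_DD − V_GS)/R = (14.8 − 1.81) / 29.3 = 0.443 mA.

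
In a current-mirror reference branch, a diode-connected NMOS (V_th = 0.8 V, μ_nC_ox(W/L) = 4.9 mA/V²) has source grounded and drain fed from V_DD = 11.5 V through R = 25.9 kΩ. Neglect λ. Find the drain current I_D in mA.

With gate tied to drain, V_GS = V_DS ≥ V_GS − V_th, so the device is in saturation.
KCL at the drain: ½ k_n (V_GS − V_th)² = (V_DD − V_GS)/R.
Let x = V_GS − 0.8. Then 63.5 x² + x − 10.7 = 0, giving x = 0.403 V (positive root), so V_GS = 1.2 V.
I_D = (V_DD − V_GS)/R = (11.5 − 1.2) / 25.9 = 0.398 mA.

I_D = 0.398 mA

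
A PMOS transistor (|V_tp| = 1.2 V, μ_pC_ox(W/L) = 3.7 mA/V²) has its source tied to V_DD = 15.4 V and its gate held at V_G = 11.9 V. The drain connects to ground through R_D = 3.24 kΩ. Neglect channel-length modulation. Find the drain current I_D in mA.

V_SG = V_DD − V_G = 15.4 − 11.9 = 3.5 V, so V_ov = 3.5 − 1.2 = 2.3 V.
Assume saturation: I_D = ½ k_p V_ov² = 0.5 × 3.7 × 2.3² = 9.79 mA, giving V_SD = V_DD − I_D R_D = 15.4 − 9.79 × 3.24 = -16.3 V.
But -16.3 V < V_ov = 2.3 V, so the device is actually in triode.
In triode I_D = k_p[V_ov V_SD − ½ V_SD²] and I_D = (V_DD − V_SD)/R_D. Equating: 5.99 V_SD² − 28.57 V_SD + 15.4 = 0, giving V_SD = 0.619 V (the root below V_ov).
I_D = (15.4 − 0.619) / 3.24 = 4.56 mA.

I_D = 4.56 mA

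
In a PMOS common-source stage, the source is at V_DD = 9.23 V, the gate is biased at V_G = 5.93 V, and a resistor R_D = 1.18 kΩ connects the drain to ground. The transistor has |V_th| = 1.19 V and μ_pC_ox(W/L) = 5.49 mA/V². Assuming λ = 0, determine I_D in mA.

V_SG = V_DD − V_G = 9.23 − 5.93 = 3.3 V, so V_ov = 3.3 − 1.19 = 2.11 V.
Assume saturation: I_D = ½ k_p V_ov² = 0.5 × 5.49 × 2.11² = 12.2 mA, giving V_SD = V_DD − I_D R_D = 9.23 − 12.2 × 1.18 = -5.19 V.
But -5.19 V < V_ov = 2.11 V, so the device is actually in triode.
In triode I_D = k_p[V_ov V_SD − ½ V_SD²] and I_D = (V_DD − V_SD)/R_D. Equating: 3.24 V_SD² − 14.67 V_SD + 9.23 = 0, giving V_SD = 0.755 V (the root below V_ov).
I_D = (9.23 − 0.755) / 1.18 = 7.18 mA.

I_D = 7.18 mA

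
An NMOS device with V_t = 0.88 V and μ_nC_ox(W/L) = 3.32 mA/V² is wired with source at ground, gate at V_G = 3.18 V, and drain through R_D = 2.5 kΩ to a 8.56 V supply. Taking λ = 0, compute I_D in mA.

V_GS = V_G = 3.18 V, so V_ov = 3.18 − 0.88 = 2.3 V.
Assume saturation: I_D = ½ k_n V_ov² = 0.5 × 3.32 × 2.3² = 8.78 mA, giving V_DS = V_DD − I_D R_D = 8.56 − 8.78 × 2.5 = -13.4 V.
But -13.4 V < V_ov = 2.3 V, so the device is actually in triode.
In triode I_D = k_n[V_ov V_DS − ½ V_DS²] and I_D = (V_DD − V_DS)/R_D. Equating: 4.15 V_DS² − 20.09 V_DS + 8.56 = 0, giving V_DS = 0.472 V (the root below V_ov).
I_D = (8.56 − 0.472) / 2.5 = 3.24 mA.

I_D = 3.24 mA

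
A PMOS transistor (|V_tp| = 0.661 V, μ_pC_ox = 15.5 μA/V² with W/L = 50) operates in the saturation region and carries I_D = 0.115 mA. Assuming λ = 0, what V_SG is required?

V_SG = 1.21 V

k_p = μ_pC_ox · (W/L) = 0.775 mA/V².
In saturation I_D = ½ k_p (V_SG − |V_tp|)², so V_SG − |V_tp| = √(2 I_D / k_p) = √(2 × 0.115 / 0.775) = 0.545 V.
V_SG = 0.661 + 0.545 = 1.21 V.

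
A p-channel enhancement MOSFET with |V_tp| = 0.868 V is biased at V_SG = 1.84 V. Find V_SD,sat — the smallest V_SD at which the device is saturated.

V_SD,sat = 0.972 V

The boundary between triode and saturation is V_SD = V_SG − |V_tp| = V_ov.
V_ov = 1.84 − 0.868 = 0.972 V.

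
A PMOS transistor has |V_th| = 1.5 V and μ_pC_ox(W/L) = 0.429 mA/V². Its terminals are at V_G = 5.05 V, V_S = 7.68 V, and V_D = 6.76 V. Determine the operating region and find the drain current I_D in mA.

V_SG = V_S − V_G = 7.68 − 5.05 = 2.63 V; V_SD = V_S − V_D = 7.68 − 6.76 = 0.92 V.
V_ov = V_SG − |V_th| = 2.63 − 1.5 = 1.13 V.
Since V_SD = 0.92 V < V_ov = 1.13 V, the device is in the triode region.
I_D = k_p [V_ov · V_SD − ½ V_SD²] = 0.429 × [1.13 × 0.92 − 0.5 × 0.92²] = 0.264 mA.

Triode; I_D = 0.264 mA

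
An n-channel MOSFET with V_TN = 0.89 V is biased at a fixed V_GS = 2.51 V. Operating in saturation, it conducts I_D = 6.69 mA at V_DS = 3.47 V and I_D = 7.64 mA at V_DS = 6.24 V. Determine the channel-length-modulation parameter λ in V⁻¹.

λ = 0.0624 V⁻¹

With V_GS fixed, I_D ∝ (1 + λ V_DS) in saturation, so I_D2/I_D1 = (1 + λ V_DS2)/(1 + λ V_DS1).
7.64/6.69 = 1.142 = (1 + 6.24 λ)/(1 + 3.47 λ).
Solving: λ (I_D1 V_DS2 − I_D2 V_DS1) = I_D2 − I_D1, so λ = (7.64 − 6.69) / (6.69 × 6.24 − 7.64 × 3.47) = 0.95 / 15.2 = 0.0624 V⁻¹.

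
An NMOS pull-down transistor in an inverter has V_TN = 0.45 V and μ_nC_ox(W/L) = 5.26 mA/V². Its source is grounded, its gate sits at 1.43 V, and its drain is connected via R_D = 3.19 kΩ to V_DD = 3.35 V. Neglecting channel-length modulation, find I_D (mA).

I_D = 0.983 mA

V_GS = V_G = 1.43 V, so V_ov = 1.43 − 0.45 = 0.98 V.
Assume saturation: I_D = ½ k_n V_ov² = 0.5 × 5.26 × 0.98² = 2.53 mA, giving V_DS = V_DD − I_D R_D = 3.35 − 2.53 × 3.19 = -4.71 V.
But -4.71 V < V_ov = 0.98 V, so the device is actually in triode.
In triode I_D = k_n[V_ov V_DS − ½ V_DS²] and I_D = (V_DD − V_DS)/R_D. Equating: 8.39 V_DS² − 17.44 V_DS + 3.35 = 0, giving V_DS = 0.214 V (the root below V_ov).
I_D = (3.35 − 0.214) / 3.19 = 0.983 mA.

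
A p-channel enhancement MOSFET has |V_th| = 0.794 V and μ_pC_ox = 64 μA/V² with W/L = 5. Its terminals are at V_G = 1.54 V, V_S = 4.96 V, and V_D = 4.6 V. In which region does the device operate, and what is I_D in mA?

Triode; I_D = 0.282 mA

V_SG = V_S − V_G = 4.96 − 1.54 = 3.42 V; V_SD = V_S − V_D = 4.96 − 4.6 = 0.36 V.
k_p = μ_pC_ox · (W/L) = 0.32 mA/V².
V_ov = V_SG − |V_th| = 3.42 − 0.794 = 2.63 V.
Since V_SD = 0.36 V < V_ov = 2.63 V, the device is in the triode region.
I_D = k_p [V_ov · V_SD − ½ V_SD²] = 0.32 × [2.63 × 0.36 − 0.5 × 0.36²] = 0.282 mA.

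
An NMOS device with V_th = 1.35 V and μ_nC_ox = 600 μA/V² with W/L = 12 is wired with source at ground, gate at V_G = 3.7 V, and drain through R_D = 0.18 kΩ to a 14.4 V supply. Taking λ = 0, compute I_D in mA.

V_GS = V_G = 3.7 V, so V_ov = 3.7 − 1.35 = 2.35 V.
k_n = μ_nC_ox · (W/L) = 7.2 mA/V².
Assume saturation: I_D = ½ k_n V_ov² = 0.5 × 7.2 × 2.35² = 19.9 mA, giving V_DS = V_DD − I_D R_D = 14.4 − 19.9 × 0.18 = 10.8 V.
V_DS = 10.8 V ≥ V_ov = 2.35 V, confirming saturation.

I_D = 19.9 mA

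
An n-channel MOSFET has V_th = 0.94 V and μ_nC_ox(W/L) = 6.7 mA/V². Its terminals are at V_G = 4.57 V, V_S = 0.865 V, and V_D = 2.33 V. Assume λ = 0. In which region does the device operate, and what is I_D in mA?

V_GS = V_G − V_S = 4.57 − 0.865 = 3.71 V; V_DS = V_D − V_S = 2.33 − 0.865 = 1.47 V.
V_ov = V_GS − V_th = 3.71 − 0.94 = 2.77 V.
Since V_DS = 1.47 V < V_ov = 2.77 V, the device is in the triode region.
I_D = k_n [V_ov · V_DS − ½ V_DS²] = 6.7 × [2.77 × 1.47 − 0.5 × 1.47²] = 20 mA.

Triode; I_D = 20.0 mA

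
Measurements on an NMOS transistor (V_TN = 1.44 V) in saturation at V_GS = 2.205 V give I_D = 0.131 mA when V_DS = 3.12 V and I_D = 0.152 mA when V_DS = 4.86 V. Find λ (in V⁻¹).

With V_GS fixed, I_D ∝ (1 + λ V_DS) in saturation, so I_D2/I_D1 = (1 + λ V_DS2)/(1 + λ V_DS1).
0.152/0.131 = 1.16 = (1 + 4.86 λ)/(1 + 3.12 λ).
Solving: λ (I_D1 V_DS2 − I_D2 V_DS1) = I_D2 − I_D1, so λ = (0.152 − 0.131) / (0.131 × 4.86 − 0.152 × 3.12) = 0.021 / 0.162 = 0.129 V⁻¹.

λ = 0.129 V⁻¹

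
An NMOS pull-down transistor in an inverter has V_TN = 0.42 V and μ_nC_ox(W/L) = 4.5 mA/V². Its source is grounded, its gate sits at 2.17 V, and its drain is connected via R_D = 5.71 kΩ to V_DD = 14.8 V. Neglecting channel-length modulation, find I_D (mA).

V_GS = V_G = 2.17 V, so V_ov = 2.17 − 0.42 = 1.75 V.
Assume saturation: I_D = ½ k_n V_ov² = 0.5 × 4.5 × 1.75² = 6.89 mA, giving V_DS = V_DD − I_D R_D = 14.8 − 6.89 × 5.71 = -24.5 V.
But -24.5 V < V_ov = 1.75 V, so the device is actually in triode.
In triode I_D = k_n[V_ov V_DS − ½ V_DS²] and I_D = (V_DD − V_DS)/R_D. Equating: 12.8 V_DS² − 45.97 V_DS + 14.8 = 0, giving V_DS = 0.358 V (the root below V_ov).
I_D = (14.8 − 0.358) / 5.71 = 2.53 mA.

I_D = 2.53 mA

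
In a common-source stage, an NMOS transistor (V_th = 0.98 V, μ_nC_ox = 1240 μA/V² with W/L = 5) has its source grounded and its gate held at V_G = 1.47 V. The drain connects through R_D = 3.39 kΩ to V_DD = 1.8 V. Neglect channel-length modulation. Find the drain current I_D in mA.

V_GS = V_G = 1.47 V, so V_ov = 1.47 − 0.98 = 0.49 V.
k_n = μ_nC_ox · (W/L) = 6.2 mA/V².
Assume saturation: I_D = ½ k_n V_ov² = 0.5 × 6.2 × 0.49² = 0.744 mA, giving V_DS = V_DD − I_D R_D = 1.8 − 0.744 × 3.39 = -0.723 V.
But -0.723 V < V_ov = 0.49 V, so the device is actually in triode.
In triode I_D = k_n[V_ov V_DS − ½ V_DS²] and I_D = (V_DD − V_DS)/R_D. Equating: 10.5 V_DS² − 11.3 V_DS + 1.8 = 0, giving V_DS = 0.194 V (the root below V_ov).
I_D = (1.8 − 0.194) / 3.39 = 0.474 mA.

I_D = 0.474 mA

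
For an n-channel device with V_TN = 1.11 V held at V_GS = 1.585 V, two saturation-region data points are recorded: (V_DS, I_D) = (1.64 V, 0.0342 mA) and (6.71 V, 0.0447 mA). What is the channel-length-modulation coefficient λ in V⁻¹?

With V_GS fixed, I_D ∝ (1 + λ V_DS) in saturation, so I_D2/I_D1 = (1 + λ V_DS2)/(1 + λ V_DS1).
0.0447/0.0342 = 1.307 = (1 + 6.71 λ)/(1 + 1.64 λ).
Solving: λ (I_D1 V_DS2 − I_D2 V_DS1) = I_D2 − I_D1, so λ = (0.0447 − 0.0342) / (0.0342 × 6.71 − 0.0447 × 1.64) = 0.0105 / 0.156 = 0.0672 V⁻¹.

λ = 0.0672 V⁻¹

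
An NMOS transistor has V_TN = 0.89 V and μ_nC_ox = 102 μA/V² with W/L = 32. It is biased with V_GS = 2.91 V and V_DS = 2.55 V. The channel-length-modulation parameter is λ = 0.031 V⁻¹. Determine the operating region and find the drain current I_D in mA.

Saturation; I_D = 7.19 mA

k_n = μ_nC_ox · (W/L) = 3.264 mA/V².
V_ov = V_GS − V_TN = 2.91 − 0.89 = 2.02 V.
Since V_DS = 2.55 V ≥ V_ov = 2.02 V, the device is in saturation.
I_D = ½ k_n V_ov² (1 + λ V_DS) = 0.5 × 3.264 × 2.02² × (1 + 0.031 × 2.55) = 7.19 mA.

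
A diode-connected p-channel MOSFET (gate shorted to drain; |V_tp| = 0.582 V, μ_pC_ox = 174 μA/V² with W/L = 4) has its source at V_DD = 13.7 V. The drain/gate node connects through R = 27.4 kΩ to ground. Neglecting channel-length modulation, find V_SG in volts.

V_SG = 1.70 V

With gate tied to drain, V_SG = V_SD ≥ V_SG − |V_tp|, so the device is in saturation.
k_p = μ_pC_ox · (W/L) = 0.696 mA/V².
KCL at the drain: ½ k_p (V_SG − |V_tp|)² = (V_DD − V_SG)/R.
Let x = V_SG − 0.582. Then 9.54 x² + x − 13.12 = 0, giving x = 1.12 V (positive root), so V_SG = 1.7 V.
I_D = (V_DD − V_SG)/R = (13.7 − 1.7) / 27.4 = 0.438 mA.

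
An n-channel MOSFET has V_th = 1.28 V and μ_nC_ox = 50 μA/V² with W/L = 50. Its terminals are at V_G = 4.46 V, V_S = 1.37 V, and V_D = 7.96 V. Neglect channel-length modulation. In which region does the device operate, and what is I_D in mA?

V_GS = V_G − V_S = 4.46 − 1.37 = 3.09 V; V_DS = V_D − V_S = 7.96 − 1.37 = 6.59 V.
k_n = μ_nC_ox · (W/L) = 2.5 mA/V².
V_ov = V_GS − V_th = 3.09 − 1.28 = 1.81 V.
Since V_DS = 6.59 V ≥ V_ov = 1.81 V, the device is in saturation.
I_D = ½ k_n V_ov² = 0.5 × 2.5 × 1.81² = 4.1 mA.

Saturation; I_D = 4.10 mA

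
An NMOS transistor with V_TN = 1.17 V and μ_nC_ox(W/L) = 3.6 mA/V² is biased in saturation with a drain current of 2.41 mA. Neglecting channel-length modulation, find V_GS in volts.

V_GS = 2.33 V

In saturation I_D = ½ k_n (V_GS − V_TN)², so V_GS − V_TN = √(2 I_D / k_n) = √(2 × 2.41 / 3.6) = 1.16 V.
V_GS = 1.17 + 1.16 = 2.33 V.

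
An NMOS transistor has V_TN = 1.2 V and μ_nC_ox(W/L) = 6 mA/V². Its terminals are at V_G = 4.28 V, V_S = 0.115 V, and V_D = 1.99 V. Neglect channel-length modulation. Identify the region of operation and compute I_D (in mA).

V_GS = V_G − V_S = 4.28 − 0.115 = 4.17 V; V_DS = V_D − V_S = 1.99 − 0.115 = 1.88 V.
V_ov = V_GS − V_TN = 4.17 − 1.2 = 2.96 V.
Since V_DS = 1.88 V < V_ov = 2.96 V, the device is in the triode region.
I_D = k_n [V_ov · V_DS − ½ V_DS²] = 6 × [2.96 × 1.88 − 0.5 × 1.88²] = 22.8 mA.

Triode; I_D = 22.8 mA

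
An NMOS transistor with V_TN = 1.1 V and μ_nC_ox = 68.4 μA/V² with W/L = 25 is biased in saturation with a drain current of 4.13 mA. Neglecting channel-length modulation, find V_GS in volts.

V_GS = 3.30 V

k_n = μ_nC_ox · (W/L) = 1.71 mA/V².
In saturation I_D = ½ k_n (V_GS − V_TN)², so V_GS − V_TN = √(2 I_D / k_n) = √(2 × 4.13 / 1.71) = 2.2 V.
V_GS = 1.1 + 2.2 = 3.3 V.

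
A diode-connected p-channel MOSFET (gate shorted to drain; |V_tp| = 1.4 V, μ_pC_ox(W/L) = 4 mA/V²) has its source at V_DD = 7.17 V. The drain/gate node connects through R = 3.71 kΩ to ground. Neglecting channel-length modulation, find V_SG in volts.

V_SG = 2.22 V

With gate tied to drain, V_SG = V_SD ≥ V_SG − |V_tp|, so the device is in saturation.
KCL at the drain: ½ k_p (V_SG − |V_tp|)² = (V_DD − V_SG)/R.
Let x = V_SG − 1.4. Then 7.42 x² + x − 5.77 = 0, giving x = 0.817 V (positive root), so V_SG = 2.22 V.
I_D = (V_DD − V_SG)/R = (7.17 − 2.22) / 3.71 = 1.34 mA.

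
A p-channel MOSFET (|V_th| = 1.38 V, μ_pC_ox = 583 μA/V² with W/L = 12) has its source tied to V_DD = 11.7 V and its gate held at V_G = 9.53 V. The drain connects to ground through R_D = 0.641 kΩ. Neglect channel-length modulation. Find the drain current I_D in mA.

I_D = 2.18 mA

V_SG = V_DD − V_G = 11.7 − 9.53 = 2.17 V, so V_ov = 2.17 − 1.38 = 0.79 V.
k_p = μ_pC_ox · (W/L) = 6.996 mA/V².
Assume saturation: I_D = ½ k_p V_ov² = 0.5 × 6.996 × 0.79² = 2.18 mA, giving V_SD = V_DD − I_D R_D = 11.7 − 2.18 × 0.641 = 10.3 V.
V_SD = 10.3 V ≥ V_ov = 0.79 V, confirming saturation.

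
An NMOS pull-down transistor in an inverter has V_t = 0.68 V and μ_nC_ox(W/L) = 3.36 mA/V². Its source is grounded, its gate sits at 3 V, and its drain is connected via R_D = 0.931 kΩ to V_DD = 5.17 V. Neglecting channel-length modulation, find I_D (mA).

I_D = 4.77 mA

V_GS = V_G = 3 V, so V_ov = 3 − 0.68 = 2.32 V.
Assume saturation: I_D = ½ k_n V_ov² = 0.5 × 3.36 × 2.32² = 9.04 mA, giving V_DS = V_DD − I_D R_D = 5.17 − 9.04 × 0.931 = -3.25 V.
But -3.25 V < V_ov = 2.32 V, so the device is actually in triode.
In triode I_D = k_n[V_ov V_DS − ½ V_DS²] and I_D = (V_DD − V_DS)/R_D. Equating: 1.56 V_DS² − 8.257 V_DS + 5.17 = 0, giving V_DS = 0.726 V (the root below V_ov).
I_D = (5.17 − 0.726) / 0.931 = 4.77 mA.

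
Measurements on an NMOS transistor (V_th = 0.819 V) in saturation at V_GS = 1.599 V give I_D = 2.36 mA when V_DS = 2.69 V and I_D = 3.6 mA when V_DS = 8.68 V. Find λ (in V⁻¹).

λ = 0.115 V⁻¹

With V_GS fixed, I_D ∝ (1 + λ V_DS) in saturation, so I_D2/I_D1 = (1 + λ V_DS2)/(1 + λ V_DS1).
3.6/2.36 = 1.525 = (1 + 8.68 λ)/(1 + 2.69 λ).
Solving: λ (I_D1 V_DS2 − I_D2 V_DS1) = I_D2 − I_D1, so λ = (3.6 − 2.36) / (2.36 × 8.68 − 3.6 × 2.69) = 1.24 / 10.8 = 0.115 V⁻¹.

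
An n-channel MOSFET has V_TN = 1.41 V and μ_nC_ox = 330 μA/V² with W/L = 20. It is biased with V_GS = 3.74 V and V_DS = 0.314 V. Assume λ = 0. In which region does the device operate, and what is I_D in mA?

k_n = μ_nC_ox · (W/L) = 6.6 mA/V².
V_ov = V_GS − V_TN = 3.74 − 1.41 = 2.33 V.
Since V_DS = 0.314 V < V_ov = 2.33 V, the device is in the triode region.
I_D = k_n [V_ov · V_DS − ½ V_DS²] = 6.6 × [2.33 × 0.314 − 0.5 × 0.314²] = 4.5 mA.

Triode; I_D = 4.50 mA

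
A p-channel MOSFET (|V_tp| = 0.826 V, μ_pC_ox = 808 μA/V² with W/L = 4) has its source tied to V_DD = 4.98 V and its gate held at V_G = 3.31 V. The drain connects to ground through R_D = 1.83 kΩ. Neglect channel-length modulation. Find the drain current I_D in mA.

I_D = 1.15 mA

V_SG = V_DD − V_G = 4.98 − 3.31 = 1.67 V, so V_ov = 1.67 − 0.826 = 0.844 V.
k_p = μ_pC_ox · (W/L) = 3.232 mA/V².
Assume saturation: I_D = ½ k_p V_ov² = 0.5 × 3.232 × 0.844² = 1.15 mA, giving V_SD = V_DD − I_D R_D = 4.98 − 1.15 × 1.83 = 2.87 V.
V_SD = 2.87 V ≥ V_ov = 0.844 V, confirming saturation.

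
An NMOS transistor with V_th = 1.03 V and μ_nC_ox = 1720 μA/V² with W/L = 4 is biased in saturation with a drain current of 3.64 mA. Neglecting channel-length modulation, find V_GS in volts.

k_n = μ_nC_ox · (W/L) = 6.88 mA/V².
In saturation I_D = ½ k_n (V_GS − V_th)², so V_GS − V_th = √(2 I_D / k_n) = √(2 × 3.64 / 6.88) = 1.03 V.
V_GS = 1.03 + 1.03 = 2.06 V.

V_GS = 2.06 V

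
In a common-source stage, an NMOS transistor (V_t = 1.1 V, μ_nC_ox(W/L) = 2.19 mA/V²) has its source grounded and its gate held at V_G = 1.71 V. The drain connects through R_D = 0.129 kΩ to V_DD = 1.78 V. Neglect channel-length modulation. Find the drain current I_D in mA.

I_D = 0.407 mA

V_GS = V_G = 1.71 V, so V_ov = 1.71 − 1.1 = 0.61 V.
Assume saturation: I_D = ½ k_n V_ov² = 0.5 × 2.19 × 0.61² = 0.407 mA, giving V_DS = V_DD − I_D R_D = 1.78 − 0.407 × 0.129 = 1.73 V.
V_DS = 1.73 V ≥ V_ov = 0.61 V, confirming saturation.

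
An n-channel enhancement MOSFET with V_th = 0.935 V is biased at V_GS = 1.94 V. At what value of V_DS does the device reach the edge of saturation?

The boundary between triode and saturation is V_DS = V_GS − V_th = V_ov.
V_ov = 1.94 − 0.935 = 1 V.

V_DS,sat = 1.00 V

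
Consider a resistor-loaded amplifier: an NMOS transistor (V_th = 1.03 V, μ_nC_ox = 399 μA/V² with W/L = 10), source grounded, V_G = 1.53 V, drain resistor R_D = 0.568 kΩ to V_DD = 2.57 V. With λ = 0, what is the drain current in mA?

I_D = 0.499 mA

V_GS = V_G = 1.53 V, so V_ov = 1.53 − 1.03 = 0.5 V.
k_n = μ_nC_ox · (W/L) = 3.99 mA/V².
Assume saturation: I_D = ½ k_n V_ov² = 0.5 × 3.99 × 0.5² = 0.499 mA, giving V_DS = V_DD − I_D R_D = 2.57 − 0.499 × 0.568 = 2.29 V.
V_DS = 2.29 V ≥ V_ov = 0.5 V, confirming saturation.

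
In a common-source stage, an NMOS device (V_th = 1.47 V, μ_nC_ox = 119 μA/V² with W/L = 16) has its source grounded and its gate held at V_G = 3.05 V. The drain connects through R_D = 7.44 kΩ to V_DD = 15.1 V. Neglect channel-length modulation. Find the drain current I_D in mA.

I_D = 1.91 mA

V_GS = V_G = 3.05 V, so V_ov = 3.05 − 1.47 = 1.58 V.
k_n = μ_nC_ox · (W/L) = 1.904 mA/V².
Assume saturation: I_D = ½ k_n V_ov² = 0.5 × 1.904 × 1.58² = 2.38 mA, giving V_DS = V_DD − I_D R_D = 15.1 − 2.38 × 7.44 = -2.58 V.
But -2.58 V < V_ov = 1.58 V, so the device is actually in triode.
In triode I_D = k_n[V_ov V_DS − ½ V_DS²] and I_D = (V_DD − V_DS)/R_D. Equating: 7.08 V_DS² − 23.38 V_DS + 15.1 = 0, giving V_DS = 0.881 V (the root below V_ov).
I_D = (15.1 − 0.881) / 7.44 = 1.91 mA.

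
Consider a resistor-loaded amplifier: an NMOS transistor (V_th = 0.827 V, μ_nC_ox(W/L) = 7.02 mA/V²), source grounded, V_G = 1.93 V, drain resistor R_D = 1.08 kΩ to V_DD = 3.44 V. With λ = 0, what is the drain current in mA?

I_D = 2.77 mA

V_GS = V_G = 1.93 V, so V_ov = 1.93 − 0.827 = 1.1 V.
Assume saturation: I_D = ½ k_n V_ov² = 0.5 × 7.02 × 1.1² = 4.27 mA, giving V_DS = V_DD − I_D R_D = 3.44 − 4.27 × 1.08 = -1.17 V.
But -1.17 V < V_ov = 1.1 V, so the device is actually in triode.
In triode I_D = k_n[V_ov V_DS − ½ V_DS²] and I_D = (V_DD − V_DS)/R_D. Equating: 3.79 V_DS² − 9.363 V_DS + 3.44 = 0, giving V_DS = 0.449 V (the root below V_ov).
I_D = (3.44 − 0.449) / 1.08 = 2.77 mA.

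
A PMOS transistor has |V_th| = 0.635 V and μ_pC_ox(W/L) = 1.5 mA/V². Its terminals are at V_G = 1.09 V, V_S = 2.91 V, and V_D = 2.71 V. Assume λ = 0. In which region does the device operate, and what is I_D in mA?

Triode; I_D = 0.326 mA

V_SG = V_S − V_G = 2.91 − 1.09 = 1.82 V; V_SD = V_S − V_D = 2.91 − 2.71 = 0.2 V.
V_ov = V_SG − |V_th| = 1.82 − 0.635 = 1.19 V.
Since V_SD = 0.2 V < V_ov = 1.19 V, the device is in the triode region.
I_D = k_p [V_ov · V_SD − ½ V_SD²] = 1.5 × [1.19 × 0.2 − 0.5 × 0.2²] = 0.326 mA.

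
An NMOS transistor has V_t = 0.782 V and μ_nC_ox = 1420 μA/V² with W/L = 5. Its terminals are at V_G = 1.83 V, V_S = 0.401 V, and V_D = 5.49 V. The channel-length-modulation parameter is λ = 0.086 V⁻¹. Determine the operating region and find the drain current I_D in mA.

V_GS = V_G − V_S = 1.83 − 0.401 = 1.43 V; V_DS = V_D − V_S = 5.49 − 0.401 = 5.09 V.
k_n = μ_nC_ox · (W/L) = 7.1 mA/V².
V_ov = V_GS − V_t = 1.43 − 0.782 = 0.647 V.
Since V_DS = 5.09 V ≥ V_ov = 0.647 V, the device is in saturation.
I_D = ½ k_n V_ov² (1 + λ V_DS) = 0.5 × 7.1 × 0.647² × (1 + 0.086 × 5.09) = 2.14 mA.

Saturation; I_D = 2.14 mA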